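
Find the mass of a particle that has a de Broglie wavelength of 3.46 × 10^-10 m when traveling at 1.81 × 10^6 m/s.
1.06 × 10^-30 kg

From the de Broglie relation λ = h/(mv), we solve for m:

m = h/(λv)
m = (6.626 × 10^-34 J·s) / (3.46 × 10^-10 m × 1.81 × 10^6 m/s)
m = 1.06 × 10^-30 kg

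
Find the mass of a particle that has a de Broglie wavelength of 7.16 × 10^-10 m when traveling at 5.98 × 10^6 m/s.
1.55 × 10^-31 kg

From the de Broglie relation λ = h/(mv), we solve for m:

m = h/(λv)
m = (6.626 × 10^-34 J·s) / (7.16 × 10^-10 m × 5.98 × 10^6 m/s)
m = 1.55 × 10^-31 kg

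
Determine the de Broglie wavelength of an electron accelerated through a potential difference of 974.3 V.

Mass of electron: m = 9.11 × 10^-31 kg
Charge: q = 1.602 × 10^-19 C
3.93 × 10^-11 m

When a particle is accelerated through voltage V, it gains kinetic energy KE = qV.

The de Broglie wavelength is then λ = h/√(2mqV):

λ = h/√(2mqV)
λ = (6.626 × 10^-34 J·s) / √(2 × 9.11 × 10^-31 kg × 1.602 × 10^-19 C × 974.3 V)
λ = 3.93 × 10^-11 m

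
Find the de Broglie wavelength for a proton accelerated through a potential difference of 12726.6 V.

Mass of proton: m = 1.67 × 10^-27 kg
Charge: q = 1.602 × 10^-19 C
2.54 × 10^-13 m

When a particle is accelerated through voltage V, it gains kinetic energy KE = qV.

The de Broglie wavelength is then λ = h/√(2mqV):

λ = h/√(2mqV)
λ = (6.626 × 10^-34 J·s) / √(2 × 1.67 × 10^-27 kg × 1.602 × 10^-19 C × 12726.6 V)
λ = 2.54 × 10^-13 m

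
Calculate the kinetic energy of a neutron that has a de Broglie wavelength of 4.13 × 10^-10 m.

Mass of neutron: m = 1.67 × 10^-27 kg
7.71 × 10^-22 J (or 4.81 × 10^-3 eV)

From λ = h/√(2mKE), we solve for KE:

λ² = h²/(2mKE)
KE = h²/(2mλ²)
KE = (6.626 × 10^-34 J·s)² / (2 × 1.67 × 10^-27 kg × (4.13 × 10^-10 m)²)
KE = 7.71 × 10^-22 J
KE = 4.81 × 10^-3 eV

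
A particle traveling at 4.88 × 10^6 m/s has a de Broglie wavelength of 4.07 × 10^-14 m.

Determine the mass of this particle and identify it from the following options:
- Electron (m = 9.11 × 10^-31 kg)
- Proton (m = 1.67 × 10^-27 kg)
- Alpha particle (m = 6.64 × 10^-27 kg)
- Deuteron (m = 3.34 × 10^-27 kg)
The particle is a deuteron.

From λ = h/(mv), solve for mass:

m = h/(λv)
m = (6.626 × 10^-34 J·s) / (4.07 × 10^-14 m × 4.88 × 10^6 m/s)
m = 3.34 × 10^-27 kg

Comparing with the listed masses, this is closest to a deuteron.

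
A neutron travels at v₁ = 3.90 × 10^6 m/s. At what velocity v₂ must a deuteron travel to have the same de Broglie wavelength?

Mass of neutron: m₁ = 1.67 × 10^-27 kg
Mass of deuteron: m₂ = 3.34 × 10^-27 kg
v₂ = 1.95 × 10^6 m/s

For equal de Broglie wavelengths: λ₁ = λ₂

h/(m₁v₁) = h/(m₂v₂)
m₁v₁ = m₂v₂
v₂ = v₁ · (m₁/m₂)

v₂ = 3.90 × 10^6 m/s × (1.67 × 10^-27 kg / 3.34 × 10^-27 kg)
v₂ = 1.95 × 10^6 m/s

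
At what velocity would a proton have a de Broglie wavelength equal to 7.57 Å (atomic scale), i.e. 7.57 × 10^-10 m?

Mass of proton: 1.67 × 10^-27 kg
5.24 × 10^2 m/s

From λ = h/(mv), solve for v:

v = h/(mλ)
v = (6.626 × 10^-34 J·s) / (1.67 × 10^-27 kg × 7.57 × 10^-10 m)
v = 5.24 × 10^2 m/s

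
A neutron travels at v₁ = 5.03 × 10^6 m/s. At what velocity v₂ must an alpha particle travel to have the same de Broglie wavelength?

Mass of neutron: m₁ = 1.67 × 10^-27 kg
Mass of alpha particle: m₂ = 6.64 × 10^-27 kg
v₂ = 1.27 × 10^6 m/s

For equal de Broglie wavelengths: λ₁ = λ₂

h/(m₁v₁) = h/(m₂v₂)
m₁v₁ = m₂v₂
v₂ = v₁ · (m₁/m₂)

v₂ = 5.03 × 10^6 m/s × (1.67 × 10^-27 kg / 6.64 × 10^-27 kg)
v₂ = 1.27 × 10^6 m/s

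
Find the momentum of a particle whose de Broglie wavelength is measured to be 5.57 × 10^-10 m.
1.19 × 10^-24 kg·m/s

From the de Broglie relation λ = h/p, we solve for p:

p = h/λ
p = (6.626 × 10^-34 J·s) / (5.57 × 10^-10 m)
p = 1.19 × 10^-24 kg·m/s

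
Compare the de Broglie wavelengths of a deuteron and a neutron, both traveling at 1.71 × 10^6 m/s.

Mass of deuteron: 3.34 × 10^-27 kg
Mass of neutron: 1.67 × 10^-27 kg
The neutron has the longer wavelength.

Using λ = h/(mv), since both particles have the same velocity, the wavelength depends only on mass.

For deuteron: λ₁ = h/(m₁v) = 1.16 × 10^-13 m
For neutron: λ₂ = h/(m₂v) = 2.32 × 10^-13 m

Since λ ∝ 1/m at constant velocity, the lighter particle has the longer wavelength.

The neutron has the longer de Broglie wavelength.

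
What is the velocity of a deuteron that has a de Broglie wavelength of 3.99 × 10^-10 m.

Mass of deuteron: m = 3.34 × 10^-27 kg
4.97 × 10^2 m/s

From the de Broglie relation λ = h/(mv), we solve for v:

v = h/(mλ)
v = (6.626 × 10^-34 J·s) / (3.34 × 10^-27 kg × 3.99 × 10^-10 m)
v = 4.97 × 10^2 m/s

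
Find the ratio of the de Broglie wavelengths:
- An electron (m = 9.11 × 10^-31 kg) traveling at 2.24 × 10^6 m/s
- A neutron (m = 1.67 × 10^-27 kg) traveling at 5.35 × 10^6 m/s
λ₁/λ₂ = 4.38 × 10^3

Using λ = h/(mv):

λ₁ = h/(m₁v₁) = 3.25 × 10^-10 m
λ₂ = h/(m₂v₂) = 7.42 × 10^-14 m

Ratio λ₁/λ₂ = (m₂v₂)/(m₁v₁)
         = (1.67 × 10^-27 kg × 5.35 × 10^6 m/s) / (9.11 × 10^-31 kg × 2.24 × 10^6 m/s)
         = 4.38 × 10^3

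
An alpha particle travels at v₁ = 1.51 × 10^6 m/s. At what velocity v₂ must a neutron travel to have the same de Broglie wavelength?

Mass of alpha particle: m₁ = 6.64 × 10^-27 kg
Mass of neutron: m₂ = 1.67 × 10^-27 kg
v₂ = 6.00 × 10^6 m/s

For equal de Broglie wavelengths: λ₁ = λ₂

h/(m₁v₁) = h/(m₂v₂)
m₁v₁ = m₂v₂
v₂ = v₁ · (m₁/m₂)

v₂ = 1.51 × 10^6 m/s × (6.64 × 10^-27 kg / 1.67 × 10^-27 kg)
v₂ = 6.00 × 10^6 m/s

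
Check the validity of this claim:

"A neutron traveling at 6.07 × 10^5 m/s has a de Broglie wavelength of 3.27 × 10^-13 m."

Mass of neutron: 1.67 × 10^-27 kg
False

The claim is incorrect.

Using λ = h/(mv):
λ = (6.626 × 10^-34 J·s) / (1.67 × 10^-27 kg × 6.07 × 10^5 m/s)
λ = 6.54 × 10^-13 m

The actual wavelength differs from the claimed 3.27 × 10^-13 m.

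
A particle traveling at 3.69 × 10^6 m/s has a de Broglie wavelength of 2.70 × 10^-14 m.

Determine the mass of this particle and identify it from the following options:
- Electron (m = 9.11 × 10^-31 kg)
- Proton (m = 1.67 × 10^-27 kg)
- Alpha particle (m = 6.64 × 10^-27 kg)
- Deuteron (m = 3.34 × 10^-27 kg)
The particle is an alpha particle.

From λ = h/(mv), solve for mass:

m = h/(λv)
m = (6.626 × 10^-34 J·s) / (2.70 × 10^-14 m × 3.69 × 10^6 m/s)
m = 6.65 × 10^-27 kg

Comparing with the listed masses, this is closest to an alpha particle.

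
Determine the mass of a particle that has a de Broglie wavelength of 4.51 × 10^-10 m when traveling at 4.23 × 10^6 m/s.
3.47 × 10^-31 kg

From the de Broglie relation λ = h/(mv), we solve for m:

m = h/(λv)
m = (6.626 × 10^-34 J·s) / (4.51 × 10^-10 m × 4.23 × 10^6 m/s)
m = 3.47 × 10^-31 kg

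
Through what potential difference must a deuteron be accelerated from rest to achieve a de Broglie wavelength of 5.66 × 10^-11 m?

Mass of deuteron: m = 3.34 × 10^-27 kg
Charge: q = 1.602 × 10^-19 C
1.28 × 10^-1 V

From λ = h/√(2mqV), we solve for V:

λ² = h²/(2mqV)
V = h²/(2mqλ²)
V = (6.626 × 10^-34 J·s)² / (2 × 3.34 × 10^-27 kg × 1.602 × 10^-19 C × (5.66 × 10^-11 m)²)
V = 1.28 × 10^-1 V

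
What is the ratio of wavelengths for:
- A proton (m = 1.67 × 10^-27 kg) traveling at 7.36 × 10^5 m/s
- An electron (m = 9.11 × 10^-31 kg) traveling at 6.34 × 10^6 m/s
λ₁/λ₂ = 4.70 × 10^-3

Using λ = h/(mv):

λ₁ = h/(m₁v₁) = 5.39 × 10^-13 m
λ₂ = h/(m₂v₂) = 1.15 × 10^-10 m

Ratio λ₁/λ₂ = (m₂v₂)/(m₁v₁)
         = (9.11 × 10^-31 kg × 6.34 × 10^6 m/s) / (1.67 × 10^-27 kg × 7.36 × 10^5 m/s)
         = 4.70 × 10^-3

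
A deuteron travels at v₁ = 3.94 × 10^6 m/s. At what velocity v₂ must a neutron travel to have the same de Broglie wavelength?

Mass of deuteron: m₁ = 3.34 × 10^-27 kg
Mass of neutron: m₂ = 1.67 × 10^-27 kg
v₂ = 7.88 × 10^6 m/s

For equal de Broglie wavelengths: λ₁ = λ₂

h/(m₁v₁) = h/(m₂v₂)
m₁v₁ = m₂v₂
v₂ = v₁ · (m₁/m₂)

v₂ = 3.94 × 10^6 m/s × (3.34 × 10^-27 kg / 1.67 × 10^-27 kg)
v₂ = 7.88 × 10^6 m/s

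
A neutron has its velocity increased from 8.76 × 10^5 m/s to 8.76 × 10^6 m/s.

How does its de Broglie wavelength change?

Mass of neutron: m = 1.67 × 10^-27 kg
The wavelength decreases by a factor of 10.

Using λ = h/(mv):

Initial wavelength: λ₁ = h/(mv₁) = 4.53 × 10^-13 m
Final wavelength: λ₂ = h/(mv₂) = 4.53 × 10^-14 m

Since λ ∝ 1/v, when velocity increases by a factor of 10, the wavelength decreases by a factor of 10.

λ₂/λ₁ = v₁/v₂ = 1/10

The wavelength decreases by a factor of 10.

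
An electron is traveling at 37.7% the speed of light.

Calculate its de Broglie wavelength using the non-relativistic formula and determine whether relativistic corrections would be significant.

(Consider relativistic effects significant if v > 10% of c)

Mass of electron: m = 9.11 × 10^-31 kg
Yes, relativistic corrections are needed.

Using the non-relativistic de Broglie formula λ = h/(mv):

v = 37.7% × c = 1.130 × 10^8 m/s

λ = h/(mv)
λ = (6.626 × 10^-34 J·s) / (9.11 × 10^-31 kg × 1.130 × 10^8 m/s)
λ = 6.44 × 10^-12 m

Since v = 37.7% of c > 10% of c, relativistic corrections ARE significant and the actual wavelength would differ from this non-relativistic estimate.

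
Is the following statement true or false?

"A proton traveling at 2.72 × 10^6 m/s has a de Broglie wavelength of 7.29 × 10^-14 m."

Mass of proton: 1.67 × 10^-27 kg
False

The claim is incorrect.

Using λ = h/(mv):
λ = (6.626 × 10^-34 J·s) / (1.67 × 10^-27 kg × 2.72 × 10^6 m/s)
λ = 1.46 × 10^-13 m

The actual wavelength differs from the claimed 7.29 × 10^-14 m.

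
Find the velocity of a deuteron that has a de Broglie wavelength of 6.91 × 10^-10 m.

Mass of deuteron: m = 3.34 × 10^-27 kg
2.87 × 10^2 m/s

From the de Broglie relation λ = h/(mv), we solve for v:

v = h/(mλ)
v = (6.626 × 10^-34 J·s) / (3.34 × 10^-27 kg × 6.91 × 10^-10 m)
v = 2.87 × 10^2 m/s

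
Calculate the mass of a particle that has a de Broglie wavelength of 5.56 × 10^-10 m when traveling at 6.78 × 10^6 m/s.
1.76 × 10^-31 kg

From the de Broglie relation λ = h/(mv), we solve for m:

m = h/(λv)
m = (6.626 × 10^-34 J·s) / (5.56 × 10^-10 m × 6.78 × 10^6 m/s)
m = 1.76 × 10^-31 kg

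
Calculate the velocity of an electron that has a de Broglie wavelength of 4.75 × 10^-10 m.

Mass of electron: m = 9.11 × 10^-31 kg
1.53 × 10^6 m/s

From the de Broglie relation λ = h/(mv), we solve for v:

v = h/(mλ)
v = (6.626 × 10^-34 J·s) / (9.11 × 10^-31 kg × 4.75 × 10^-10 m)
v = 1.53 × 10^6 m/s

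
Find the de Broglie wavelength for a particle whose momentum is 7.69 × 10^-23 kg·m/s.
8.62 × 10^-12 m

Using the de Broglie relation λ = h/p:

λ = h/p
λ = (6.626 × 10^-34 J·s) / (7.69 × 10^-23 kg·m/s)
λ = 8.62 × 10^-12 m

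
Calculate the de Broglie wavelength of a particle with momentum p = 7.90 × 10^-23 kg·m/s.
8.39 × 10^-12 m

Using the de Broglie relation λ = h/p:

λ = h/p
λ = (6.626 × 10^-34 J·s) / (7.90 × 10^-23 kg·m/s)
λ = 8.39 × 10^-12 m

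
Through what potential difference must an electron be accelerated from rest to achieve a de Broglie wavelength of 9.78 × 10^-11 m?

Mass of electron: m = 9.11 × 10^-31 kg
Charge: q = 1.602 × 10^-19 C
157 V

From λ = h/√(2mqV), we solve for V:

λ² = h²/(2mqV)
V = h²/(2mqλ²)
V = (6.626 × 10^-34 J·s)² / (2 × 9.11 × 10^-31 kg × 1.602 × 10^-19 C × (9.78 × 10^-11 m)²)
V = 157 V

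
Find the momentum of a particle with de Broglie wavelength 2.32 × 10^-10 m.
2.86 × 10^-24 kg·m/s

From the de Broglie relation λ = h/p, we solve for p:

p = h/λ
p = (6.626 × 10^-34 J·s) / (2.32 × 10^-10 m)
p = 2.86 × 10^-24 kg·m/s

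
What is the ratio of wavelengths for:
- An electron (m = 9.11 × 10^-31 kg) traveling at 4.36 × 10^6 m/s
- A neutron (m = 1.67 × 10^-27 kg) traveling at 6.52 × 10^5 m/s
λ₁/λ₂ = 274

Using λ = h/(mv):

λ₁ = h/(m₁v₁) = 1.67 × 10^-10 m
λ₂ = h/(m₂v₂) = 6.09 × 10^-13 m

Ratio λ₁/λ₂ = (m₂v₂)/(m₁v₁)
         = (1.67 × 10^-27 kg × 6.52 × 10^5 m/s) / (9.11 × 10^-31 kg × 4.36 × 10^6 m/s)
         = 274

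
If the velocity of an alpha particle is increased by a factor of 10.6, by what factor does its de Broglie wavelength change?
The wavelength decreases by a factor of 10.6.

From λ = h/(mv), the wavelength is inversely proportional to velocity:

λ ∝ 1/v

If v → 10.6v, then λ → λ/10.6

When velocity is increased by a factor of 10.6, the wavelength decreases by a factor of 10.6.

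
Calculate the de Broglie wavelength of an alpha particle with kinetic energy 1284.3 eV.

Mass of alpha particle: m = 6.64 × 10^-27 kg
4.01 × 10^-13 m

Using λ = h/√(2mKE):

First convert KE to Joules: KE = 1284.3 eV = 2.058 × 10^-16 J

λ = h/√(2mKE)
λ = (6.626 × 10^-34 J·s) / √(2 × 6.64 × 10^-27 kg × 2.058 × 10^-16 J)
λ = 4.01 × 10^-13 m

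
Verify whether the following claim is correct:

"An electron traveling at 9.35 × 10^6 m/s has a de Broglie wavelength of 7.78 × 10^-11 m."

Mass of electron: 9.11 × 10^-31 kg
True

The claim is correct.

Using λ = h/(mv):
λ = (6.626 × 10^-34 J·s) / (9.11 × 10^-31 kg × 9.35 × 10^6 m/s)
λ = 7.78 × 10^-11 m

This matches the claimed value.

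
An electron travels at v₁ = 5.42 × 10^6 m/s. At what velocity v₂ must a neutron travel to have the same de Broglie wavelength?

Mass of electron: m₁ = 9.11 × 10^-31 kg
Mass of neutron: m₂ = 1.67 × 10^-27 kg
v₂ = 2.96 × 10^3 m/s

For equal de Broglie wavelengths: λ₁ = λ₂

h/(m₁v₁) = h/(m₂v₂)
m₁v₁ = m₂v₂
v₂ = v₁ · (m₁/m₂)

v₂ = 5.42 × 10^6 m/s × (9.11 × 10^-31 kg / 1.67 × 10^-27 kg)
v₂ = 2.96 × 10^3 m/s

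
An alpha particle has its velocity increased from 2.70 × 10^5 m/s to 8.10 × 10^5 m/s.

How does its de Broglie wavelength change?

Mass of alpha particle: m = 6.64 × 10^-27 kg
The wavelength decreases by a factor of 3.

Using λ = h/(mv):

Initial wavelength: λ₁ = h/(mv₁) = 3.70 × 10^-13 m
Final wavelength: λ₂ = h/(mv₂) = 1.23 × 10^-13 m

Since λ ∝ 1/v, when velocity increases by a factor of 3, the wavelength decreases by a factor of 3.

λ₂/λ₁ = v₁/v₂ = 1/3

The wavelength decreases by a factor of 3.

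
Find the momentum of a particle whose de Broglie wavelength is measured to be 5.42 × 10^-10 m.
1.22 × 10^-24 kg·m/s

From the de Broglie relation λ = h/p, we solve for p:

p = h/λ
p = (6.626 × 10^-34 J·s) / (5.42 × 10^-10 m)
p = 1.22 × 10^-24 kg·m/s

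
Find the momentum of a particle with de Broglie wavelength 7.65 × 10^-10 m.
8.66 × 10^-25 kg·m/s

From the de Broglie relation λ = h/p, we solve for p:

p = h/λ
p = (6.626 × 10^-34 J·s) / (7.65 × 10^-10 m)
p = 8.66 × 10^-25 kg·m/s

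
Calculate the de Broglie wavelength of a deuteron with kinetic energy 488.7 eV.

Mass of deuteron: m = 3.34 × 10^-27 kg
9.16 × 10^-13 m

Using λ = h/√(2mKE):

First convert KE to Joules: KE = 488.7 eV = 7.830 × 10^-17 J

λ = h/√(2mKE)
λ = (6.626 × 10^-34 J·s) / √(2 × 3.34 × 10^-27 kg × 7.830 × 10^-17 J)
λ = 9.16 × 10^-13 m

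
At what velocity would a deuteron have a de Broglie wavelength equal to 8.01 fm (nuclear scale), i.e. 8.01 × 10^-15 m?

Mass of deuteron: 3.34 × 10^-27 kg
2.48 × 10^7 m/s

From λ = h/(mv), solve for v:

v = h/(mλ)
v = (6.626 × 10^-34 J·s) / (3.34 × 10^-27 kg × 8.01 × 10^-15 m)
v = 2.48 × 10^7 m/s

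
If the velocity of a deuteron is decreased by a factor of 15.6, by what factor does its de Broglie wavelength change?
The wavelength increases by a factor of 15.6.

From λ = h/(mv), the wavelength is inversely proportional to velocity:

λ ∝ 1/v

If v → v/15.6, then λ → 15.6λ

When velocity is decreased by a factor of 15.6, the wavelength increases by a factor of 15.6.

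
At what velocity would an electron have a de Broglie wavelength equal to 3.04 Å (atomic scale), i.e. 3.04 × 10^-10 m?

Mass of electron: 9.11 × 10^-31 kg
2.39 × 10^6 m/s

From λ = h/(mv), solve for v:

v = h/(mλ)
v = (6.626 × 10^-34 J·s) / (9.11 × 10^-31 kg × 3.04 × 10^-10 m)
v = 2.39 × 10^6 m/s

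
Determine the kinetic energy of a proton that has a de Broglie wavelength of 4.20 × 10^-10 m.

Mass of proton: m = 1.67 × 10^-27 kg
7.45 × 10^-22 J (or 4.65 × 10^-3 eV)

From λ = h/√(2mKE), we solve for KE:

λ² = h²/(2mKE)
KE = h²/(2mλ²)
KE = (6.626 × 10^-34 J·s)² / (2 × 1.67 × 10^-27 kg × (4.20 × 10^-10 m)²)
KE = 7.45 × 10^-22 J
KE = 4.65 × 10^-3 eV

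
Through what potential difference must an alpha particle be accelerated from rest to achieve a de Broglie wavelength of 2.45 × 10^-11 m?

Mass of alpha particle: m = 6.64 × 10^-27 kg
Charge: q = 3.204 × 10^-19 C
1.72 × 10^-1 V

From λ = h/√(2mqV), we solve for V:

λ² = h²/(2mqV)
V = h²/(2mqλ²)
V = (6.626 × 10^-34 J·s)² / (2 × 6.64 × 10^-27 kg × 3.204 × 10^-19 C × (2.45 × 10^-11 m)²)
V = 1.72 × 10^-1 V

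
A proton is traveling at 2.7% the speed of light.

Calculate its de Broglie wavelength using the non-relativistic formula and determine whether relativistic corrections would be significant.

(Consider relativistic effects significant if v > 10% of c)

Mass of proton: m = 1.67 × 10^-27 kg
No, relativistic corrections are not needed.

Using the non-relativistic de Broglie formula λ = h/(mv):

v = 2.7% × c = 8.094 × 10^6 m/s

λ = h/(mv)
λ = (6.626 × 10^-34 J·s) / (1.67 × 10^-27 kg × 8.094 × 10^6 m/s)
λ = 4.90 × 10^-14 m

Since v = 2.7% of c < 10% of c, relativistic corrections are NOT significant and this non-relativistic result is a good approximation.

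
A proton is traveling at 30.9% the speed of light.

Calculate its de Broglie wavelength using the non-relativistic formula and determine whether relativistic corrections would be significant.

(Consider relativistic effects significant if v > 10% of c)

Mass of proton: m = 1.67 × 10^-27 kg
Yes, relativistic corrections are needed.

Using the non-relativistic de Broglie formula λ = h/(mv):

v = 30.9% × c = 9.264 × 10^7 m/s

λ = h/(mv)
λ = (6.626 × 10^-34 J·s) / (1.67 × 10^-27 kg × 9.264 × 10^7 m/s)
λ = 4.28 × 10^-15 m

Since v = 30.9% of c > 10% of c, relativistic corrections ARE significant and the actual wavelength would differ from this non-relativistic estimate.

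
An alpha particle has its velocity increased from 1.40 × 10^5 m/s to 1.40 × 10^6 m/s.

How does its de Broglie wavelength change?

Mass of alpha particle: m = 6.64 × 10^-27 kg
The wavelength decreases by a factor of 10.

Using λ = h/(mv):

Initial wavelength: λ₁ = h/(mv₁) = 7.13 × 10^-13 m
Final wavelength: λ₂ = h/(mv₂) = 7.13 × 10^-14 m

Since λ ∝ 1/v, when velocity increases by a factor of 10, the wavelength decreases by a factor of 10.

λ₂/λ₁ = v₁/v₂ = 1/10

The wavelength decreases by a factor of 10.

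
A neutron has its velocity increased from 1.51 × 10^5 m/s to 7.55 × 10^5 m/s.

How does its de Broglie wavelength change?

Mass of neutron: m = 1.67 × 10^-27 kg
The wavelength decreases by a factor of 5.

Using λ = h/(mv):

Initial wavelength: λ₁ = h/(mv₁) = 2.63 × 10^-12 m
Final wavelength: λ₂ = h/(mv₂) = 5.26 × 10^-13 m

Since λ ∝ 1/v, when velocity increases by a factor of 5, the wavelength decreases by a factor of 5.

λ₂/λ₁ = v₁/v₂ = 1/5

The wavelength decreases by a factor of 5.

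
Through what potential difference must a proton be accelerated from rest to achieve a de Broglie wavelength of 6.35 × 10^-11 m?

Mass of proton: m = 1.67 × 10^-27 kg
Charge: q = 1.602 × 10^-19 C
2.03 × 10^-1 V

From λ = h/√(2mqV), we solve for V:

λ² = h²/(2mqV)
V = h²/(2mqλ²)
V = (6.626 × 10^-34 J·s)² / (2 × 1.67 × 10^-27 kg × 1.602 × 10^-19 C × (6.35 × 10^-11 m)²)
V = 2.03 × 10^-1 V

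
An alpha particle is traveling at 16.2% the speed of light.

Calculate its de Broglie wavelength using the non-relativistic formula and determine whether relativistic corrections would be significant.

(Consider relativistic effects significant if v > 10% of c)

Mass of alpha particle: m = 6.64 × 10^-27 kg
Yes, relativistic corrections are needed.

Using the non-relativistic de Broglie formula λ = h/(mv):

v = 16.2% × c = 4.857 × 10^7 m/s

λ = h/(mv)
λ = (6.626 × 10^-34 J·s) / (6.64 × 10^-27 kg × 4.857 × 10^7 m/s)
λ = 2.05 × 10^-15 m

Since v = 16.2% of c > 10% of c, relativistic corrections ARE significant and the actual wavelength would differ from this non-relativistic estimate.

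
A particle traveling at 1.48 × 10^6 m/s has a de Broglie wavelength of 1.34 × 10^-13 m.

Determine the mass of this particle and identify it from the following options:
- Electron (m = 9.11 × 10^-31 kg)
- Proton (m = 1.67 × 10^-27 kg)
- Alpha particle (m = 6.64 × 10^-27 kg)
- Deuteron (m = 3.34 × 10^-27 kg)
The particle is a deuteron.

From λ = h/(mv), solve for mass:

m = h/(λv)
m = (6.626 × 10^-34 J·s) / (1.34 × 10^-13 m × 1.48 × 10^6 m/s)
m = 3.34 × 10^-27 kg

Comparing with the listed masses, this is closest to a deuteron.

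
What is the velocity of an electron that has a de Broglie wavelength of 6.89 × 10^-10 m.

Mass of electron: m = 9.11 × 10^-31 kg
1.06 × 10^6 m/s

From the de Broglie relation λ = h/(mv), we solve for v:

v = h/(mλ)
v = (6.626 × 10^-34 J·s) / (9.11 × 10^-31 kg × 6.89 × 10^-10 m)
v = 1.06 × 10^6 m/s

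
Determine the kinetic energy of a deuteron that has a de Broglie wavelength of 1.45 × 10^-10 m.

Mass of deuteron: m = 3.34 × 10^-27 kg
3.13 × 10^-21 J (or 0.0195 eV)

From λ = h/√(2mKE), we solve for KE:

λ² = h²/(2mKE)
KE = h²/(2mλ²)
KE = (6.626 × 10^-34 J·s)² / (2 × 3.34 × 10^-27 kg × (1.45 × 10^-10 m)²)
KE = 3.13 × 10^-21 J
KE = 0.0195 eV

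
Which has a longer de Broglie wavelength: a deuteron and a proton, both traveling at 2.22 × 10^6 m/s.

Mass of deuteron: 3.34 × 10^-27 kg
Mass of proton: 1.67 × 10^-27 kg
The proton has the longer wavelength.

Using λ = h/(mv), since both particles have the same velocity, the wavelength depends only on mass.

For deuteron: λ₁ = h/(m₁v) = 8.94 × 10^-14 m
For proton: λ₂ = h/(m₂v) = 1.79 × 10^-13 m

Since λ ∝ 1/m at constant velocity, the lighter particle has the longer wavelength.

The proton has the longer de Broglie wavelength.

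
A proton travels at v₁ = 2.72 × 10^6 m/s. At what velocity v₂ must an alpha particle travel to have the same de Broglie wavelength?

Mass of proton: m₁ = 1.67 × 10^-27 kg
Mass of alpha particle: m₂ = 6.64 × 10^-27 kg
v₂ = 6.84 × 10^5 m/s

For equal de Broglie wavelengths: λ₁ = λ₂

h/(m₁v₁) = h/(m₂v₂)
m₁v₁ = m₂v₂
v₂ = v₁ · (m₁/m₂)

v₂ = 2.72 × 10^6 m/s × (1.67 × 10^-27 kg / 6.64 × 10^-27 kg)
v₂ = 6.84 × 10^5 m/s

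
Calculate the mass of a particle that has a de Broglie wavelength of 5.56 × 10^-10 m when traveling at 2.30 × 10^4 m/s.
5.18 × 10^-29 kg

From the de Broglie relation λ = h/(mv), we solve for m:

m = h/(λv)
m = (6.626 × 10^-34 J·s) / (5.56 × 10^-10 m × 2.30 × 10^4 m/s)
m = 5.18 × 10^-29 kg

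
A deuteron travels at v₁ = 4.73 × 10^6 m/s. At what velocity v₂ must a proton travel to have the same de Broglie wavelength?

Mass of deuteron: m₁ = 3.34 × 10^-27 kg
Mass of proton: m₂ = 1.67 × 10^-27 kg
v₂ = 9.46 × 10^6 m/s

For equal de Broglie wavelengths: λ₁ = λ₂

h/(m₁v₁) = h/(m₂v₂)
m₁v₁ = m₂v₂
v₂ = v₁ · (m₁/m₂)

v₂ = 4.73 × 10^6 m/s × (3.34 × 10^-27 kg / 1.67 × 10^-27 kg)
v₂ = 9.46 × 10^6 m/s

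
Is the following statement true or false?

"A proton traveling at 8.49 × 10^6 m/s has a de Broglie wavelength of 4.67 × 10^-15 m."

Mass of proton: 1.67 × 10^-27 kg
False

The claim is incorrect.

Using λ = h/(mv):
λ = (6.626 × 10^-34 J·s) / (1.67 × 10^-27 kg × 8.49 × 10^6 m/s)
λ = 4.67 × 10^-14 m

The actual wavelength differs from the claimed 4.67 × 10^-15 m.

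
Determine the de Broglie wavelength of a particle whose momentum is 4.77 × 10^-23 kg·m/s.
1.39 × 10^-11 m

Using the de Broglie relation λ = h/p:

λ = h/p
λ = (6.626 × 10^-34 J·s) / (4.77 × 10^-23 kg·m/s)
λ = 1.39 × 10^-11 m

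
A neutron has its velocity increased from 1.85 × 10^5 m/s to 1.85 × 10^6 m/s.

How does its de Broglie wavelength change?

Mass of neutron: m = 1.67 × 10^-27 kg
The wavelength decreases by a factor of 10.

Using λ = h/(mv):

Initial wavelength: λ₁ = h/(mv₁) = 2.14 × 10^-12 m
Final wavelength: λ₂ = h/(mv₂) = 2.14 × 10^-13 m

Since λ ∝ 1/v, when velocity increases by a factor of 10, the wavelength decreases by a factor of 10.

λ₂/λ₁ = v₁/v₂ = 1/10

The wavelength decreases by a factor of 10.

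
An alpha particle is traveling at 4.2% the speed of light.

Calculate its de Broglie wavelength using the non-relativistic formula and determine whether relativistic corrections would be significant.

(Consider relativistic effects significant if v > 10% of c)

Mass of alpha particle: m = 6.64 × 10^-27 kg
No, relativistic corrections are not needed.

Using the non-relativistic de Broglie formula λ = h/(mv):

v = 4.2% × c = 1.259 × 10^7 m/s

λ = h/(mv)
λ = (6.626 × 10^-34 J·s) / (6.64 × 10^-27 kg × 1.259 × 10^7 m/s)
λ = 7.93 × 10^-15 m

Since v = 4.2% of c < 10% of c, relativistic corrections are NOT significant and this non-relativistic result is a good approximation.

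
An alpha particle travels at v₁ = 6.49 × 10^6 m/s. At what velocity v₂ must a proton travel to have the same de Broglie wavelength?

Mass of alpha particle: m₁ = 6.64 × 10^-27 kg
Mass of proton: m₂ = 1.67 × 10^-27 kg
v₂ = 2.58 × 10^7 m/s

For equal de Broglie wavelengths: λ₁ = λ₂

h/(m₁v₁) = h/(m₂v₂)
m₁v₁ = m₂v₂
v₂ = v₁ · (m₁/m₂)

v₂ = 6.49 × 10^6 m/s × (6.64 × 10^-27 kg / 1.67 × 10^-27 kg)
v₂ = 2.58 × 10^7 m/s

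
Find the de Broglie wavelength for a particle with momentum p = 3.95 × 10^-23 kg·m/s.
1.68 × 10^-11 m

Using the de Broglie relation λ = h/p:

λ = h/p
λ = (6.626 × 10^-34 J·s) / (3.95 × 10^-23 kg·m/s)
λ = 1.68 × 10^-11 m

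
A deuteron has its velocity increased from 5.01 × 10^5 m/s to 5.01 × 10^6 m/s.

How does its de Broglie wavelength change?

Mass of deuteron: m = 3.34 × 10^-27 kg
The wavelength decreases by a factor of 10.

Using λ = h/(mv):

Initial wavelength: λ₁ = h/(mv₁) = 3.96 × 10^-13 m
Final wavelength: λ₂ = h/(mv₂) = 3.96 × 10^-14 m

Since λ ∝ 1/v, when velocity increases by a factor of 10, the wavelength decreases by a factor of 10.

λ₂/λ₁ = v₁/v₂ = 1/10

The wavelength decreases by a factor of 10.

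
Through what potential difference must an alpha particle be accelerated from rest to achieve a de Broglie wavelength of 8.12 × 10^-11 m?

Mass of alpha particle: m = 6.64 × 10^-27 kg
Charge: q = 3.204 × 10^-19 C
1.56 × 10^-2 V

From λ = h/√(2mqV), we solve for V:

λ² = h²/(2mqV)
V = h²/(2mqλ²)
V = (6.626 × 10^-34 J·s)² / (2 × 6.64 × 10^-27 kg × 3.204 × 10^-19 C × (8.12 × 10^-11 m)²)
V = 1.56 × 10^-2 V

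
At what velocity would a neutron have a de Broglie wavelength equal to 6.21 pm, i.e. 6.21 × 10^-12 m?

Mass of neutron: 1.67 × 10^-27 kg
6.39 × 10^4 m/s

From λ = h/(mv), solve for v:

v = h/(mλ)
v = (6.626 × 10^-34 J·s) / (1.67 × 10^-27 kg × 6.21 × 10^-12 m)
v = 6.39 × 10^4 m/s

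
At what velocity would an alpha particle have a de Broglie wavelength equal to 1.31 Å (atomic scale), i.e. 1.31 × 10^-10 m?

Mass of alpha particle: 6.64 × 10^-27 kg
7.62 × 10^2 m/s

From λ = h/(mv), solve for v:

v = h/(mλ)
v = (6.626 × 10^-34 J·s) / (6.64 × 10^-27 kg × 1.31 × 10^-10 m)
v = 7.62 × 10^2 m/s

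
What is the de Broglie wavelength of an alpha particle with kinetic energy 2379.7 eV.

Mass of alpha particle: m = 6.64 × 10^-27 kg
2.94 × 10^-13 m

Using λ = h/√(2mKE):

First convert KE to Joules: KE = 2379.7 eV = 3.813 × 10^-16 J

λ = h/√(2mKE)
λ = (6.626 × 10^-34 J·s) / √(2 × 6.64 × 10^-27 kg × 3.813 × 10^-16 J)
λ = 2.94 × 10^-13 m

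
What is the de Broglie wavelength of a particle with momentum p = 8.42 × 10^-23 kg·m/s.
7.87 × 10^-12 m

Using the de Broglie relation λ = h/p:

λ = h/p
λ = (6.626 × 10^-34 J·s) / (8.42 × 10^-23 kg·m/s)
λ = 7.87 × 10^-12 m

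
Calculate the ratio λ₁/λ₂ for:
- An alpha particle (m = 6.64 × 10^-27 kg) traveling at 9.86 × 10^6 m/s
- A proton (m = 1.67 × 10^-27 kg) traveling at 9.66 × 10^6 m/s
λ₁/λ₂ = 0.246

Using λ = h/(mv):

λ₁ = h/(m₁v₁) = 1.01 × 10^-14 m
λ₂ = h/(m₂v₂) = 4.11 × 10^-14 m

Ratio λ₁/λ₂ = (m₂v₂)/(m₁v₁)
         = (1.67 × 10^-27 kg × 9.66 × 10^6 m/s) / (6.64 × 10^-27 kg × 9.86 × 10^6 m/s)
         = 0.246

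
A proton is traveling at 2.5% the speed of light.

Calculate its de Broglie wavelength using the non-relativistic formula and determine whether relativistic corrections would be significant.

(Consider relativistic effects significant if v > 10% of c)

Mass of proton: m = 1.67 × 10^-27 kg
No, relativistic corrections are not needed.

Using the non-relativistic de Broglie formula λ = h/(mv):

v = 2.5% × c = 7.495 × 10^6 m/s

λ = h/(mv)
λ = (6.626 × 10^-34 J·s) / (1.67 × 10^-27 kg × 7.495 × 10^6 m/s)
λ = 5.29 × 10^-14 m

Since v = 2.5% of c < 10% of c, relativistic corrections are NOT significant and this non-relativistic result is a good approximation.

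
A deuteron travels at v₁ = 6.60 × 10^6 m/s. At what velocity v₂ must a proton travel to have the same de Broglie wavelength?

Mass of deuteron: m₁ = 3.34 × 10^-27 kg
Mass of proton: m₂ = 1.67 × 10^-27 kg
v₂ = 1.32 × 10^7 m/s

For equal de Broglie wavelengths: λ₁ = λ₂

h/(m₁v₁) = h/(m₂v₂)
m₁v₁ = m₂v₂
v₂ = v₁ · (m₁/m₂)

v₂ = 6.60 × 10^6 m/s × (3.34 × 10^-27 kg / 1.67 × 10^-27 kg)
v₂ = 1.32 × 10^7 m/s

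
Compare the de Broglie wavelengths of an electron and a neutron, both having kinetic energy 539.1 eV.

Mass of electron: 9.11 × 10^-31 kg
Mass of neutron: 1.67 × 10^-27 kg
The electron has the longer wavelength.

Using λ = h/√(2mKE):

For electron: λ₁ = h/√(2m₁KE) = 5.28 × 10^-11 m
For neutron: λ₂ = h/√(2m₂KE) = 1.23 × 10^-12 m

Since λ ∝ 1/√m at constant kinetic energy, the lighter particle has the longer wavelength.

The electron has the longer de Broglie wavelength.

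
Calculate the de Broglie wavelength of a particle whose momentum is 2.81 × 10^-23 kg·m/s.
2.36 × 10^-11 m

Using the de Broglie relation λ = h/p:

λ = h/p
λ = (6.626 × 10^-34 J·s) / (2.81 × 10^-23 kg·m/s)
λ = 2.36 × 10^-11 m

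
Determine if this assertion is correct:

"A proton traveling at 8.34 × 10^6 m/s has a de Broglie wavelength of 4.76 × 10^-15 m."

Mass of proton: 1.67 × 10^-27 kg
False

The claim is incorrect.

Using λ = h/(mv):
λ = (6.626 × 10^-34 J·s) / (1.67 × 10^-27 kg × 8.34 × 10^6 m/s)
λ = 4.76 × 10^-14 m

The actual wavelength differs from the claimed 4.76 × 10^-15 m.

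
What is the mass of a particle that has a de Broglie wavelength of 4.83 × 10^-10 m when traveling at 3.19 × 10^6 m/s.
4.30 × 10^-31 kg

From the de Broglie relation λ = h/(mv), we solve for m:

m = h/(λv)
m = (6.626 × 10^-34 J·s) / (4.83 × 10^-10 m × 3.19 × 10^6 m/s)
m = 4.30 × 10^-31 kg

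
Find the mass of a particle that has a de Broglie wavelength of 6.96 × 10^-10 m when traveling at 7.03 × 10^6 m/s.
1.35 × 10^-31 kg

From the de Broglie relation λ = h/(mv), we solve for m:

m = h/(λv)
m = (6.626 × 10^-34 J·s) / (6.96 × 10^-10 m × 7.03 × 10^6 m/s)
m = 1.35 × 10^-31 kg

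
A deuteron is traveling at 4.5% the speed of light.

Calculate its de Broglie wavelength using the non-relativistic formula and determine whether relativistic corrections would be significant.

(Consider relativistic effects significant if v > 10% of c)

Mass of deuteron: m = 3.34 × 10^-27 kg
No, relativistic corrections are not needed.

Using the non-relativistic de Broglie formula λ = h/(mv):

v = 4.5% × c = 1.349 × 10^7 m/s

λ = h/(mv)
λ = (6.626 × 10^-34 J·s) / (3.34 × 10^-27 kg × 1.349 × 10^7 m/s)
λ = 1.47 × 10^-14 m

Since v = 4.5% of c < 10% of c, relativistic corrections are NOT significant and this non-relativistic result is a good approximation.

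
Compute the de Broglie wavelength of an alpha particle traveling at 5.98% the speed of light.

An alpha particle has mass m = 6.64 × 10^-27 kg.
5.57 × 10^-15 m

Using the de Broglie relation λ = h/(mv):

v = 5.98% × c = 1.793 × 10^7 m/s

λ = h/(mv)
λ = (6.626 × 10^-34 J·s) / (6.64 × 10^-27 kg × 1.793 × 10^7 m/s)
λ = 5.57 × 10^-15 m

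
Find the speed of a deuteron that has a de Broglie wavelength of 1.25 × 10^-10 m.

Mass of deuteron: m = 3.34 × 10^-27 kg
1.59 × 10^3 m/s

From the de Broglie relation λ = h/(mv), we solve for v:

v = h/(mλ)
v = (6.626 × 10^-34 J·s) / (3.34 × 10^-27 kg × 1.25 × 10^-10 m)
v = 1.59 × 10^3 m/s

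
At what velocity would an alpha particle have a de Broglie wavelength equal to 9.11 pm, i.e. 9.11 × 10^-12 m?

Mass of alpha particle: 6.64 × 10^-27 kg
1.10 × 10^4 m/s

From λ = h/(mv), solve for v:

v = h/(mλ)
v = (6.626 × 10^-34 J·s) / (6.64 × 10^-27 kg × 9.11 × 10^-12 m)
v = 1.10 × 10^4 m/s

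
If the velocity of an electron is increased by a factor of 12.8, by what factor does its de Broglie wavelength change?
The wavelength decreases by a factor of 12.8.

From λ = h/(mv), the wavelength is inversely proportional to velocity:

λ ∝ 1/v

If v → 12.8v, then λ → λ/12.8

When velocity is increased by a factor of 12.8, the wavelength decreases by a factor of 12.8.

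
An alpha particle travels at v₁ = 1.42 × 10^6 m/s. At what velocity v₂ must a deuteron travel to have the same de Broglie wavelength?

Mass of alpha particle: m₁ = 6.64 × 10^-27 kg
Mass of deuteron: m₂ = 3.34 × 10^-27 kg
v₂ = 2.82 × 10^6 m/s

For equal de Broglie wavelengths: λ₁ = λ₂

h/(m₁v₁) = h/(m₂v₂)
m₁v₁ = m₂v₂
v₂ = v₁ · (m₁/m₂)

v₂ = 1.42 × 10^6 m/s × (6.64 × 10^-27 kg / 3.34 × 10^-27 kg)
v₂ = 2.82 × 10^6 m/s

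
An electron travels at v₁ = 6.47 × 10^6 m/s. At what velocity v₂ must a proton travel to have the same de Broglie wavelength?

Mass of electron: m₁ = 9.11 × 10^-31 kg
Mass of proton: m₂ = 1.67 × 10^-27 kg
v₂ = 3.53 × 10^3 m/s

For equal de Broglie wavelengths: λ₁ = λ₂

h/(m₁v₁) = h/(m₂v₂)
m₁v₁ = m₂v₂
v₂ = v₁ · (m₁/m₂)

v₂ = 6.47 × 10^6 m/s × (9.11 × 10^-31 kg / 1.67 × 10^-27 kg)
v₂ = 3.53 × 10^3 m/s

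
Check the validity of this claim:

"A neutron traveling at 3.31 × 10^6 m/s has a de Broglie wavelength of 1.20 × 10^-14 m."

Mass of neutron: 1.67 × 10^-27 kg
False

The claim is incorrect.

Using λ = h/(mv):
λ = (6.626 × 10^-34 J·s) / (1.67 × 10^-27 kg × 3.31 × 10^6 m/s)
λ = 1.20 × 10^-13 m

The actual wavelength differs from the claimed 1.20 × 10^-14 m.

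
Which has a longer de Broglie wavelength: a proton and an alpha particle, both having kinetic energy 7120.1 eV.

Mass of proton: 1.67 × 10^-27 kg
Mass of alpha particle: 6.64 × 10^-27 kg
The proton has the longer wavelength.

Using λ = h/√(2mKE):

For proton: λ₁ = h/√(2m₁KE) = 3.39 × 10^-13 m
For alpha particle: λ₂ = h/√(2m₂KE) = 1.70 × 10^-13 m

Since λ ∝ 1/√m at constant kinetic energy, the lighter particle has the longer wavelength.

The proton has the longer de Broglie wavelength.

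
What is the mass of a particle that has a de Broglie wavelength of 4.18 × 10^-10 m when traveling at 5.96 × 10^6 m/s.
2.66 × 10^-31 kg

From the de Broglie relation λ = h/(mv), we solve for m:

m = h/(λv)
m = (6.626 × 10^-34 J·s) / (4.18 × 10^-10 m × 5.96 × 10^6 m/s)
m = 2.66 × 10^-31 kg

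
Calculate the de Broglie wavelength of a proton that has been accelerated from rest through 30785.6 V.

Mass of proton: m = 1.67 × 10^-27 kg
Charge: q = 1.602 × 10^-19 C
1.63 × 10^-13 m

When a particle is accelerated through voltage V, it gains kinetic energy KE = qV.

The de Broglie wavelength is then λ = h/√(2mqV):

λ = h/√(2mqV)
λ = (6.626 × 10^-34 J·s) / √(2 × 1.67 × 10^-27 kg × 1.602 × 10^-19 C × 30785.6 V)
λ = 1.63 × 10^-13 m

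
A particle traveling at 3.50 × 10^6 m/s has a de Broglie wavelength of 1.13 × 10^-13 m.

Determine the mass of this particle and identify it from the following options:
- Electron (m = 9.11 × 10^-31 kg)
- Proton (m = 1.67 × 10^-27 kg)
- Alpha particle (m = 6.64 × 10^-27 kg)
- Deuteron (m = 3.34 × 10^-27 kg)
The particle is a proton.

From λ = h/(mv), solve for mass:

m = h/(λv)
m = (6.626 × 10^-34 J·s) / (1.13 × 10^-13 m × 3.50 × 10^6 m/s)
m = 1.68 × 10^-27 kg

Comparing with the listed masses, this is closest to a proton.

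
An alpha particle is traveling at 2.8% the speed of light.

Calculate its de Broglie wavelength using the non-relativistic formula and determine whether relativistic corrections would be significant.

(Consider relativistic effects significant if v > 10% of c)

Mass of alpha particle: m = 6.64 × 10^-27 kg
No, relativistic corrections are not needed.

Using the non-relativistic de Broglie formula λ = h/(mv):

v = 2.8% × c = 8.394 × 10^6 m/s

λ = h/(mv)
λ = (6.626 × 10^-34 J·s) / (6.64 × 10^-27 kg × 8.394 × 10^6 m/s)
λ = 1.19 × 10^-14 m

Since v = 2.8% of c < 10% of c, relativistic corrections are NOT significant and this non-relativistic result is a good approximation.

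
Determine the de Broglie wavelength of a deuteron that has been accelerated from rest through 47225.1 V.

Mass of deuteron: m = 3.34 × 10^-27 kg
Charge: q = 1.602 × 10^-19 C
9.32 × 10^-14 m

When a particle is accelerated through voltage V, it gains kinetic energy KE = qV.

The de Broglie wavelength is then λ = h/√(2mqV):

λ = h/√(2mqV)
λ = (6.626 × 10^-34 J·s) / √(2 × 3.34 × 10^-27 kg × 1.602 × 10^-19 C × 47225.1 V)
λ = 9.32 × 10^-14 m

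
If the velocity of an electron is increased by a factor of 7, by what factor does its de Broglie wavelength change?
The wavelength decreases by a factor of 7.

From λ = h/(mv), the wavelength is inversely proportional to velocity:

λ ∝ 1/v

If v → 7v, then λ → λ/7

When velocity is increased by a factor of 7, the wavelength decreases by a factor of 7.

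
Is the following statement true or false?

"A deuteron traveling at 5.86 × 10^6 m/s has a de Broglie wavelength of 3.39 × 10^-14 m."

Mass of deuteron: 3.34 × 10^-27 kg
True

The claim is correct.

Using λ = h/(mv):
λ = (6.626 × 10^-34 J·s) / (3.34 × 10^-27 kg × 5.86 × 10^6 m/s)
λ = 3.39 × 10^-14 m

This matches the claimed value.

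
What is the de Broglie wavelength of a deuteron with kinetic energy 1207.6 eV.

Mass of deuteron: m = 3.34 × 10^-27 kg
5.83 × 10^-13 m

Using λ = h/√(2mKE):

First convert KE to Joules: KE = 1207.6 eV = 1.935 × 10^-16 J

λ = h/√(2mKE)
λ = (6.626 × 10^-34 J·s) / √(2 × 3.34 × 10^-27 kg × 1.935 × 10^-16 J)
λ = 5.83 × 10^-13 m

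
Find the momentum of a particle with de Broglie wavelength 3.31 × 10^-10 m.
2.00 × 10^-24 kg·m/s

From the de Broglie relation λ = h/p, we solve for p:

p = h/λ
p = (6.626 × 10^-34 J·s) / (3.31 × 10^-10 m)
p = 2.00 × 10^-24 kg·m/s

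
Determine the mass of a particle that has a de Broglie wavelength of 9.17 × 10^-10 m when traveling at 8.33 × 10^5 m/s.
8.67 × 10^-31 kg

From the de Broglie relation λ = h/(mv), we solve for m:

m = h/(λv)
m = (6.626 × 10^-34 J·s) / (9.17 × 10^-10 m × 8.33 × 10^5 m/s)
m = 8.67 × 10^-31 kg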